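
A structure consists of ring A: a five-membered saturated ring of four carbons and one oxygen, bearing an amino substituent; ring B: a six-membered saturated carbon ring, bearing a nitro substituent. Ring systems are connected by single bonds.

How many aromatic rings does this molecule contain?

Ring A has only sp³ atoms, so it is not fully conjugated — not aromatic (tetrahydrofuran).
Ring B has only sp³ atoms, so it is not fully conjugated — not aromatic (cyclohexane).
No ring is aromatic. Total: 0.

0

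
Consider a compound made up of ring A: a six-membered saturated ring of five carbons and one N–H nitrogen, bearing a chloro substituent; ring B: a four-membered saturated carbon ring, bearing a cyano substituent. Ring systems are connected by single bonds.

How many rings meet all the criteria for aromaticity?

Ring A has only sp³ atoms, so it is not fully conjugated — not aromatic (piperidine).
Ring B has only sp³ atoms, so it is not fully conjugated — not aromatic (cyclobutane).
No ring is aromatic. Total: 0.

0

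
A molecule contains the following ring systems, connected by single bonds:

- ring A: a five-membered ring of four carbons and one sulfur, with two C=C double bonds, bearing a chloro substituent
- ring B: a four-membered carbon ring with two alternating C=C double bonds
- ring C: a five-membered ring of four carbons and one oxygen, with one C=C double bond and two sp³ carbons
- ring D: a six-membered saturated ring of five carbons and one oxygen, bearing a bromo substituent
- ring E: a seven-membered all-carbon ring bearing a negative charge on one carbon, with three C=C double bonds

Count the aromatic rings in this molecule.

1

Ring A has a continuous p-orbital overlap around the ring; 2 ring double bonds (4 π electrons) plus a heteroatom lone pair (2) give 6 π electrons. 6 = 4(1)+2, so ring A is aromatic (thiophene).
Ring B has only sp² ring atoms; a planar conformation would have a fully conjugated π system of 4 electrons. But 4 = 4(1), which is 4n not 4n+2, so ring B is not aromatic (cyclobutadiene) — cyclobutadiene is antiaromatic and distorts to a rectangle.
Ring C has two sp³ carbons, so it is not fully conjugated — not aromatic (2,3-dihydrofuran).
Ring D has only sp³ atoms, so it is not fully conjugated — not aromatic (tetrahydropyran).
Ring E has only sp² ring atoms; a planar conformation would have a fully conjugated π system of 8 electrons. But 8 = 4(2), which is 4n not 4n+2, so ring E is not aromatic (cycloheptatrienyl anion).
Aromatic: A. Total: 1.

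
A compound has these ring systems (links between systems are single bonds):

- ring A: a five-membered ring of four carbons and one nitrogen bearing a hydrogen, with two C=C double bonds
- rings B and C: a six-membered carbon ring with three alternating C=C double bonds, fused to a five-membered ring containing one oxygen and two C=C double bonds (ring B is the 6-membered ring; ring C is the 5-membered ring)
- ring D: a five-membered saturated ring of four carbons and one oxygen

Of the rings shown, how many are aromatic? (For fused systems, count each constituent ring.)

Ring A is planar and fully conjugated; 2 ring double bonds (4 π electrons) plus a heteroatom lone pair (2) give 6 π electrons. Since 6 = 4n+2 (n=1), ring A is aromatic (pyrrole).
Rings B and C form a fused bicyclic system (with one oxygen) with 9 sp² atoms and 10 π electrons from ring double bonds plus a heteroatom lone pair. 10 = 4(2)+2, so the system is aromatic and both rings count as aromatic (benzofuran).
Ring D has only sp³ atoms, so it is not fully conjugated — not aromatic (tetrahydrofuran).
Aromatic: A, B, C. Total: 3.

3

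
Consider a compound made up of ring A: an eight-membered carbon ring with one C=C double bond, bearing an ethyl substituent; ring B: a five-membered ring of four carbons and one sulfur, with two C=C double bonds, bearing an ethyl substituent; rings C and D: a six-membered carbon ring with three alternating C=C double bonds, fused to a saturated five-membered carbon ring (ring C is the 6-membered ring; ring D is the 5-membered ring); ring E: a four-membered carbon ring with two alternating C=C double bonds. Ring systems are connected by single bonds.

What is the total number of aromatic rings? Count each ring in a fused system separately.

2

Ring A has six sp³ carbons, so it is not fully conjugated — not aromatic (cyclooctene).
Ring B is planar and fully conjugated; 2 ring double bonds (4 π electrons) plus a heteroatom lone pair (2) give 6 π electrons. Since 6 = 4n+2 (n=1), ring B is aromatic (thiophene).
Ring C is planar and fully conjugated; 3 ring double bonds give 6 π electrons. That satisfies 4n+2 with n=1, so ring C is aromatic (benzene ring).
Ring D has three sp³ carbons, so it is not fully conjugated — not aromatic (cyclopentane ring).
Ring E has only sp² ring atoms; a planar conformation would have a fully conjugated π system of 4 electrons. But 4 = 4(1), which is 4n not 4n+2, so ring E is not aromatic (cyclobutadiene) — cyclobutadiene is antiaromatic and distorts to a rectangle.
Aromatic: B, C. Total: 2.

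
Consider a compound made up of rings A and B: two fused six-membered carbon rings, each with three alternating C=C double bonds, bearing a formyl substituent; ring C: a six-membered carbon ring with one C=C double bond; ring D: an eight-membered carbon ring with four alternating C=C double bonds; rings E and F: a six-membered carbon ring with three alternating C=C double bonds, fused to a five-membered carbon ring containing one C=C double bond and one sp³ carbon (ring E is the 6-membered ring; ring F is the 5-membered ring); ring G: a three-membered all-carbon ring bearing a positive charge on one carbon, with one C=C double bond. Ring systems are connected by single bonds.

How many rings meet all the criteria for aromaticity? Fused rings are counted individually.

4

Rings A and B form a fused bicyclic system with 10 sp² atoms and 10 π electrons from ring double bonds. 10 = 4(2)+2, so the system is aromatic and both rings count as aromatic (naphthalene).
Ring C has four sp³ carbons, so it is not fully conjugated — not aromatic (cyclohexene).
Ring D has only sp² ring atoms; a planar conformation would have a fully conjugated π system of 8 electrons. But 8 = 4(2), which is 4n not 4n+2, so ring D is not aromatic (cyclooctatetraene) — cyclooctatetraene distorts into a non-planar tub to avoid antiaromaticity.
Ring E has a continuous p-orbital overlap around the ring; 3 ring double bonds give 6 π electrons. That satisfies 4n+2 with n=1, so ring E is aromatic (benzene ring).
Ring F has one sp³ carbon, so it is not fully conjugated — not aromatic (cyclopentene ring).
Ring G has a continuous p-orbital overlap around the ring; 1 ring double bond (2 π electrons) plus the carbocation's empty p orbital (0, but keeps the ring conjugated) give 2 π electrons. Since 2 = 4n+2 (n=0), ring G is aromatic (cyclopropenyl cation).
Aromatic: A, B, E, G. Total: 4.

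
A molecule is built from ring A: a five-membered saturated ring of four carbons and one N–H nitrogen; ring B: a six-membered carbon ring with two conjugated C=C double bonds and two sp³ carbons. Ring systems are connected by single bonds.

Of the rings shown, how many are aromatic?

0

Ring A has only sp³ atoms, so it is not fully conjugated — not aromatic (pyrrolidine).
Ring B has two sp³ carbons, so it is not fully conjugated — not aromatic (1,3-cyclohexadiene).
No ring is aromatic. Total: 0.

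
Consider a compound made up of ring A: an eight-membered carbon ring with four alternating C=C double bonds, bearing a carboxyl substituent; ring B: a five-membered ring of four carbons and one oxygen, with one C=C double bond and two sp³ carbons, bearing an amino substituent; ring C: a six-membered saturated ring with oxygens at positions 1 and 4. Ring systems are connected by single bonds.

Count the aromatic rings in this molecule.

0

Ring A has only sp² ring atoms; a planar conformation would have a fully conjugated π system of 8 electrons. But 8 = 4(2), which is 4n not 4n+2, so ring A is not aromatic (cyclooctatetraene) — cyclooctatetraene distorts into a non-planar tub to avoid antiaromaticity.
Ring B has two sp³ carbons, so it is not fully conjugated — not aromatic (2,3-dihydrofuran).
Ring C has only sp³ atoms, so it is not fully conjugated — not aromatic (1,4-dioxane).
No ring is aromatic. Total: 0.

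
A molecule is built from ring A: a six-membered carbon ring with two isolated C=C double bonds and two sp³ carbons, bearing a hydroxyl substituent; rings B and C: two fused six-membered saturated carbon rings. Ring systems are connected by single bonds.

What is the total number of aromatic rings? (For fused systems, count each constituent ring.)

Ring A has two sp³ carbons, so it is not fully conjugated — not aromatic (1,4-cyclohexadiene).
Ring B has only sp³ atoms, so it is not fully conjugated — not aromatic (cyclohexane ring).
Ring C has only sp³ atoms, so it is not fully conjugated — not aromatic (cyclohexane ring).
No ring is aromatic. Total: 0.

0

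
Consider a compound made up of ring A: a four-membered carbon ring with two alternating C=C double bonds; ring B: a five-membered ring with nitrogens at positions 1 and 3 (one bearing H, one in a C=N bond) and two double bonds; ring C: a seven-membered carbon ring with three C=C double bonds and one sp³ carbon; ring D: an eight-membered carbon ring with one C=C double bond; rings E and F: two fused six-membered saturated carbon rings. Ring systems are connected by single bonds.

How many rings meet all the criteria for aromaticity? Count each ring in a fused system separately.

Ring A has only sp² ring atoms; a planar conformation would have a fully conjugated π system of 4 electrons. But 4 = 4(1), which is 4n not 4n+2, so ring A is not aromatic (cyclobutadiene) — cyclobutadiene is antiaromatic and distorts to a rectangle.
Ring B has a continuous p-orbital overlap around the ring; 2 ring double bonds (4 π electrons) plus a heteroatom lone pair (2) give 6 π electrons. Since 6 = 4n+2 (n=1), ring B is aromatic (imidazole).
Ring C has one sp³ carbon, so it is not fully conjugated — not aromatic (cycloheptatriene).
Ring D has six sp³ carbons, so it is not fully conjugated — not aromatic (cyclooctene).
Ring E has only sp³ atoms, so it is not fully conjugated — not aromatic (cyclohexane ring).
Ring F has only sp³ atoms, so it is not fully conjugated — not aromatic (cyclohexane ring).
Aromatic: B. Total: 1.

1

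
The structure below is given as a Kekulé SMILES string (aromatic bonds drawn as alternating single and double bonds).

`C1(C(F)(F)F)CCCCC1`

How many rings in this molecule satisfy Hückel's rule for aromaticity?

The SMILES encodes a six-membered saturated carbon ring.
The 6-membered ring has only sp³ atoms, so it is not fully conjugated — not aromatic (cyclohexane).

0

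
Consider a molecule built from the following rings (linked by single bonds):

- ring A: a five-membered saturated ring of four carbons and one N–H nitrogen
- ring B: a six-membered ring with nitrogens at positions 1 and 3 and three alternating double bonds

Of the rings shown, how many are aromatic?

1

Ring A has only sp³ atoms, so it is not fully conjugated — not aromatic (pyrrolidine).
Ring B is planar and fully conjugated; 3 ring double bonds give 6 π electrons. Since 6 = 4n+2 (n=1), ring B is aromatic (pyrimidine).
Aromatic: B. Total: 1.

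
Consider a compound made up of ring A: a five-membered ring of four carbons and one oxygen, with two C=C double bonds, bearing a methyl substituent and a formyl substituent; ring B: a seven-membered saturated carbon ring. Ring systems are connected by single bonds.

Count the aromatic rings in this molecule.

Ring A is planar and fully conjugated; 2 ring double bonds (4 π electrons) plus a heteroatom lone pair (2) give 6 π electrons. Since 6 = 4n+2 (n=1), ring A is aromatic (furan).
Ring B has only sp³ atoms, so it is not fully conjugated — not aromatic (cycloheptane).
Aromatic: A. Total: 1.

1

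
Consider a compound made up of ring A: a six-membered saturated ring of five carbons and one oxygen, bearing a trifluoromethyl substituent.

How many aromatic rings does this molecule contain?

Ring A has only sp³ atoms, so it is not fully conjugated — not aromatic (tetrahydropyran).

0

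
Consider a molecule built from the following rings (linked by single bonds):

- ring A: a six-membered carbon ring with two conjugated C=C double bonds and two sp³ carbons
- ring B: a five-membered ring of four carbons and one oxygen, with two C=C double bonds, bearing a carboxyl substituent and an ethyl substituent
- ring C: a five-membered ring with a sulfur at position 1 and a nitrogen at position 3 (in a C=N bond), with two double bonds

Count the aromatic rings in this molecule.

Ring A has two sp³ carbons, so it is not fully conjugated — not aromatic (1,3-cyclohexadiene).
Ring B is planar and fully conjugated; 2 ring double bonds (4 π electrons) plus a heteroatom lone pair (2) give 6 π electrons. Since 6 = 4n+2 (n=1), ring B is aromatic (furan).
Ring C is planar and fully conjugated; 2 ring double bonds (4 π electrons) plus a heteroatom lone pair (2) give 6 π electrons. That satisfies 4n+2 with n=1, so ring C is aromatic (thiazole).
Aromatic: B, C. Total: 2.

2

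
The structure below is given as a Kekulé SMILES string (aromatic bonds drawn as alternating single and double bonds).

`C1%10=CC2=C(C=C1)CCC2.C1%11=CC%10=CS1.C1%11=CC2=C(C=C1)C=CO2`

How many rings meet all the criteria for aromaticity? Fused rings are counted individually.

The SMILES encodes a six-membered carbon ring with three alternating C=C double bonds, fused to a saturated five-membered carbon ring; a five-membered ring of four carbons and one sulfur, with two C=C double bonds; a six-membered carbon ring with three alternating C=C double bonds, fused to a five-membered ring containing one oxygen and two C=C double bonds.
The 6-membered ring has a continuous p-orbital overlap around the ring; 3 ring double bonds give 6 π electrons. Since 6 = 4n+2 (n=1), it is aromatic (benzene ring).
The 5-membered ring has three sp³ carbons, so it is not fully conjugated — not aromatic (cyclopentane ring).
The 5-membered ring with one sulfur is planar and fully conjugated; 2 ring double bonds (4 π electrons) plus a heteroatom lone pair (2) give 6 π electrons. 6 = 4(1)+2, so it is aromatic (thiophene).
The fused 6/5-membered bicyclic (with one oxygen) is a single π system with 9 sp² atoms and 10 π electrons from ring double bonds plus a heteroatom lone pair. 10 = 4(2)+2, so the system is aromatic and both rings count as aromatic (benzofuran).
4 of the 5 rings are aromatic. Total: 4.

4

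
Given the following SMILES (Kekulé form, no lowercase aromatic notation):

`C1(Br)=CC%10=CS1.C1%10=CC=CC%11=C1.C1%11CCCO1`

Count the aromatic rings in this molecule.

The SMILES encodes a five-membered ring of four carbons and one sulfur, with two C=C double bonds; a six-membered carbon ring with three alternating C=C double bonds; a five-membered saturated ring of four carbons and one oxygen.
The 5-membered ring with one sulfur is planar and fully conjugated; 2 ring double bonds (4 π electrons) plus a heteroatom lone pair (2) give 6 π electrons. That satisfies 4n+2 with n=1, so it is aromatic (thiophene).
The 6-membered ring has a continuous p-orbital overlap around the ring; 3 ring double bonds give 6 π electrons. 6 = 4(1)+2, so it is aromatic (benzene).
The 5-membered ring with one oxygen has only sp³ atoms, so it is not fully conjugated — not aromatic (tetrahydrofuran).
2 of the 3 rings are aromatic. Total: 2.

2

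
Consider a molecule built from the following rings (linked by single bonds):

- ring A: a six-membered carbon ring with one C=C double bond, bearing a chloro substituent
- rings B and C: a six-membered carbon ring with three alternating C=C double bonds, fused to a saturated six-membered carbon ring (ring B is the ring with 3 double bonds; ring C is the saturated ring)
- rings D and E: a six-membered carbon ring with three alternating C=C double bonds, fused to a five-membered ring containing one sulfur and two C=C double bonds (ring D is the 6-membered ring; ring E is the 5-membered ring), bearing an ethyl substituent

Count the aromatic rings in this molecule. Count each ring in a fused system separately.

Ring A has four sp³ carbons, so it is not fully conjugated — not aromatic (cyclohexene).
Ring B is planar and fully conjugated; 3 ring double bonds give 6 π electrons. 6 = 4(1)+2, so ring B is aromatic (benzene ring).
Ring C has four sp³ carbons, so it is not fully conjugated — not aromatic (cyclohexane ring).
Rings D and E form a fused bicyclic system (with one sulfur) with 9 sp² atoms and 10 π electrons from ring double bonds plus a heteroatom lone pair. 10 = 4(2)+2, so the system is aromatic and both rings count as aromatic (benzothiophene).
Aromatic: B, D, E. Total: 3.

3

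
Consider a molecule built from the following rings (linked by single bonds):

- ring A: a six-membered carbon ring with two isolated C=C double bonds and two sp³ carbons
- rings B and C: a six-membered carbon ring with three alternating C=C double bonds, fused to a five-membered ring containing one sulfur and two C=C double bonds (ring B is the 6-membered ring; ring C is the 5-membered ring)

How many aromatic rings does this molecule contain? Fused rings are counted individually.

2

Ring A has two sp³ carbons, so it is not fully conjugated — not aromatic (1,4-cyclohexadiene).
Rings B and C form a fused bicyclic system (with one sulfur) with 9 sp² atoms and 10 π electrons from ring double bonds plus a heteroatom lone pair. 10 = 4(2)+2, so the system is aromatic and both rings count as aromatic (benzothiophene).
Aromatic: B, C. Total: 2.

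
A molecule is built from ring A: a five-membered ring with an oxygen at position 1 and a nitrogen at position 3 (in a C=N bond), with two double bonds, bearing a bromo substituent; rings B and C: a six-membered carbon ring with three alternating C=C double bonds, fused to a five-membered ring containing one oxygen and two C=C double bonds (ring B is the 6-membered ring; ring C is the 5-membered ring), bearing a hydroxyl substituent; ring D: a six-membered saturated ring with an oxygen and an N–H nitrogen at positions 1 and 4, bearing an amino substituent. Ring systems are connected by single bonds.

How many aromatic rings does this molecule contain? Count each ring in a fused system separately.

Ring A is planar and fully conjugated; 2 ring double bonds (4 π electrons) plus a heteroatom lone pair (2) give 6 π electrons. That satisfies 4n+2 with n=1, so ring A is aromatic (oxazole).
Rings B and C form a fused bicyclic system (with one oxygen) with 9 sp² atoms and 10 π electrons from ring double bonds plus a heteroatom lone pair. 10 = 4(2)+2, so the system is aromatic and both rings count as aromatic (benzofuran).
Ring D has only sp³ atoms, so it is not fully conjugated — not aromatic (morpholine).
Aromatic: A, B, C. Total: 3.

3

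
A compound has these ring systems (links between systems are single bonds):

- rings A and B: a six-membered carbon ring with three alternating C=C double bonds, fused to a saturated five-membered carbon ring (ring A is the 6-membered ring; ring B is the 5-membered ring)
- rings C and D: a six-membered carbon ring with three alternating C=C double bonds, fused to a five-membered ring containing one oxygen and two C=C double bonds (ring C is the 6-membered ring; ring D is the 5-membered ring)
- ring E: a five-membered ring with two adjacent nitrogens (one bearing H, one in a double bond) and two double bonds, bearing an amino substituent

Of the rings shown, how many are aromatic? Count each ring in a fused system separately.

4

Ring A is fully conjugated (every ring atom contributes a p orbital); 3 ring double bonds give 6 π electrons. 6 = 4(1)+2, so ring A is aromatic (benzene ring).
Ring B has three sp³ carbons, so it is not fully conjugated — not aromatic (cyclopentane ring).
Rings C and D form a fused bicyclic system (with one oxygen) with 9 sp² atoms and 10 π electrons from ring double bonds plus a heteroatom lone pair. 10 = 4(2)+2, so the system is aromatic and both rings count as aromatic (benzofuran).
Ring E has a continuous p-orbital overlap around the ring; 2 ring double bonds (4 π electrons) plus a heteroatom lone pair (2) give 6 π electrons. Since 6 = 4n+2 (n=1), ring E is aromatic (pyrazole).
Aromatic: A, C, D, E. Total: 4.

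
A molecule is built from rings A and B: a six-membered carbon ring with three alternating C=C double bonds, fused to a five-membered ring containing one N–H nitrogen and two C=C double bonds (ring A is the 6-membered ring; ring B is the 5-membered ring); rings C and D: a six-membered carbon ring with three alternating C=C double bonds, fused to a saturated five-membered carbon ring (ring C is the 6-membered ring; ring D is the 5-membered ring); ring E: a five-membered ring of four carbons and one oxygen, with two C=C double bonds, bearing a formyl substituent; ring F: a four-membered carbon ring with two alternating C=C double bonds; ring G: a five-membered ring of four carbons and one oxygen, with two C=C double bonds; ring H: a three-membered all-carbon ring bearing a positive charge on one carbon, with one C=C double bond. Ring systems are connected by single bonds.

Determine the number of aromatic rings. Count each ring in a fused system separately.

Rings A and B form a fused bicyclic system (with one N–H) with 9 sp² atoms and 10 π electrons from ring double bonds plus a heteroatom lone pair. 10 = 4(2)+2, so the system is aromatic and both rings count as aromatic (indole).
Ring C is planar and fully conjugated; 3 ring double bonds give 6 π electrons. Since 6 = 4n+2 (n=1), ring C is aromatic (benzene ring).
Ring D has three sp³ carbons, so it is not fully conjugated — not aromatic (cyclopentane ring).
Ring E is fully conjugated (every ring atom contributes a p orbital); 2 ring double bonds (4 π electrons) plus a heteroatom lone pair (2) give 6 π electrons. Since 6 = 4n+2 (n=1), ring E is aromatic (furan).
Ring F has only sp² ring atoms; a planar conformation would have a fully conjugated π system of 4 electrons. But 4 = 4(1), which is 4n not 4n+2, so ring F is not aromatic (cyclobutadiene) — cyclobutadiene is antiaromatic and distorts to a rectangle.
Ring G has a continuous p-orbital overlap around the ring; 2 ring double bonds (4 π electrons) plus a heteroatom lone pair (2) give 6 π electrons. 6 = 4(1)+2, so ring G is aromatic (furan).
Ring H has a continuous p-orbital overlap around the ring; 1 ring double bond (2 π electrons) plus the carbocation's empty p orbital (0, but keeps the ring conjugated) give 2 π electrons. Since 2 = 4n+2 (n=0), ring H is aromatic (cyclopropenyl cation).
Aromatic: A, B, C, E, G, H. Total: 6.

6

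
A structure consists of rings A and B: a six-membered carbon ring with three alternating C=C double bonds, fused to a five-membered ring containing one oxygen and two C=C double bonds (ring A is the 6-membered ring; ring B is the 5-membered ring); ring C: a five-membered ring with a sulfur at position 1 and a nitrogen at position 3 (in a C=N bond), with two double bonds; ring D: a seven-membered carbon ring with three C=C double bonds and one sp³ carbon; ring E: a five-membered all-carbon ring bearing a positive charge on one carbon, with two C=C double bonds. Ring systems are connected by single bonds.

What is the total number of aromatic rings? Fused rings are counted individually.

3

Rings A and B form a fused bicyclic system (with one oxygen) with 9 sp² atoms and 10 π electrons from ring double bonds plus a heteroatom lone pair. 10 = 4(2)+2, so the system is aromatic and both rings count as aromatic (benzofuran).
Ring C is fully conjugated (every ring atom contributes a p orbital); 2 ring double bonds (4 π electrons) plus a heteroatom lone pair (2) give 6 π electrons. 6 = 4(1)+2, so ring C is aromatic (thiazole).
Ring D has one sp³ carbon, so it is not fully conjugated — not aromatic (cycloheptatriene).
Ring E has only sp² ring atoms; a planar conformation would have a fully conjugated π system of 4 electrons. But 4 = 4(1), which is 4n not 4n+2, so ring E is not aromatic (cyclopentadienyl cation).
Aromatic: A, B, C. Total: 3.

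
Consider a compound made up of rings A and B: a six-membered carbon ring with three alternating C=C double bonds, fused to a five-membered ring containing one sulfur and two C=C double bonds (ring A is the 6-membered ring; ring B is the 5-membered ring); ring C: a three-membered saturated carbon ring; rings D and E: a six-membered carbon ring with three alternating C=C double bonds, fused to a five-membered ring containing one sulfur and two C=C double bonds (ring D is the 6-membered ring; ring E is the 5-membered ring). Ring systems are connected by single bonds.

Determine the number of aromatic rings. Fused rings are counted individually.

Rings A and B form a fused bicyclic system (with one sulfur) with 9 sp² atoms and 10 π electrons from ring double bonds plus a heteroatom lone pair. 10 = 4(2)+2, so the system is aromatic and both rings count as aromatic (benzothiophene).
Ring C has only sp³ atoms, so it is not fully conjugated — not aromatic (cyclopropane).
Rings D and E form a fused bicyclic system (with one sulfur) with 9 sp² atoms and 10 π electrons from ring double bonds plus a heteroatom lone pair. 10 = 4(2)+2, so the system is aromatic and both rings count as aromatic (benzothiophene).
Aromatic: A, B, D, E. Total: 4.

4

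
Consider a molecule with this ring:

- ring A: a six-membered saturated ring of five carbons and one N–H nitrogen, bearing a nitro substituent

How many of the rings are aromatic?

0

Ring A has only sp³ atoms, so it is not fully conjugated — not aromatic (piperidine).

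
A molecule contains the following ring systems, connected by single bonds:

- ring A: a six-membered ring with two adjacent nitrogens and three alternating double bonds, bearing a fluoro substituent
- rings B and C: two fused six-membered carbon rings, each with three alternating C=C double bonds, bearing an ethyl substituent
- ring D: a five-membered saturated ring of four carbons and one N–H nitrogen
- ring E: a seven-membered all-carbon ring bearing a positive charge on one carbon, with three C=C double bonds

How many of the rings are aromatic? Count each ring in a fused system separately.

4

Ring A is fully conjugated (every ring atom contributes a p orbital); 3 ring double bonds give 6 π electrons. Since 6 = 4n+2 (n=1), ring A is aromatic (pyridazine).
Rings B and C form a fused bicyclic system with 10 sp² atoms and 10 π electrons from ring double bonds. 10 = 4(2)+2, so the system is aromatic and both rings count as aromatic (naphthalene).
Ring D has only sp³ atoms, so it is not fully conjugated — not aromatic (pyrrolidine).
Ring E is fully conjugated (every ring atom contributes a p orbital); 3 ring double bonds (6 π electrons) plus the carbocation's empty p orbital (0, but keeps the ring conjugated) give 6 π electrons. That satisfies 4n+2 with n=1, so ring E is aromatic (tropylium cation).
Aromatic: A, B, C, E. Total: 4.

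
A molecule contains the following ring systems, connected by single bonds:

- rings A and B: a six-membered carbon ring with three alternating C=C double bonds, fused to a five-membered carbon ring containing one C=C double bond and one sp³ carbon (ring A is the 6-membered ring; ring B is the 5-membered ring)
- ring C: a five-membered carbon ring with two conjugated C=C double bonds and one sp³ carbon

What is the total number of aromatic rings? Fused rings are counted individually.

1

Ring A has a continuous p-orbital overlap around the ring; 3 ring double bonds give 6 π electrons. Since 6 = 4n+2 (n=1), ring A is aromatic (benzene ring).
Ring B has one sp³ carbon, so it is not fully conjugated — not aromatic (cyclopentene ring).
Ring C has one sp³ carbon, so it is not fully conjugated — not aromatic (cyclopentadiene).
Aromatic: A. Total: 1.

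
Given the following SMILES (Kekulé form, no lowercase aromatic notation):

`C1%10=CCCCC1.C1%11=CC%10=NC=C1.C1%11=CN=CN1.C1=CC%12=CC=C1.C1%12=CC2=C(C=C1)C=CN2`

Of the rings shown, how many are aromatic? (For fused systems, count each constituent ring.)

The SMILES encodes a six-membered carbon ring with one C=C double bond; a six-membered ring of five carbons and one nitrogen with three alternating double bonds; a five-membered ring with nitrogens at positions 1 and 3 (one bearing H, one in a C=N bond) and two double bonds; a six-membered carbon ring with three alternating C=C double bonds; a six-membered carbon ring with three alternating C=C double bonds, fused to a five-membered ring containing one N–H nitrogen and two C=C double bonds.
The 6-membered ring has four sp³ carbons, so it is not fully conjugated — not aromatic (cyclohexene).
The 6-membered ring with one nitrogen is planar and fully conjugated; 3 ring double bonds give 6 π electrons. Since 6 = 4n+2 (n=1), it is aromatic (pyridine).
The 5-membered ring with two nitrogens (one N–H, one =N–) has a continuous p-orbital overlap around the ring; 2 ring double bonds (4 π electrons) plus a heteroatom lone pair (2) give 6 π electrons. 6 = 4(1)+2, so it is aromatic (imidazole).
The second 6-membered ring is fully conjugated (every ring atom contributes a p orbital); 3 ring double bonds give 6 π electrons. That satisfies 4n+2 with n=1, so it is aromatic (benzene).
The fused 6/5-membered bicyclic (with one N–H) is a single π system with 9 sp² atoms and 10 π electrons from ring double bonds plus a heteroatom lone pair. 10 = 4(2)+2, so the system is aromatic and both rings count as aromatic (indole).
5 of the 6 rings are aromatic. Total: 5.

5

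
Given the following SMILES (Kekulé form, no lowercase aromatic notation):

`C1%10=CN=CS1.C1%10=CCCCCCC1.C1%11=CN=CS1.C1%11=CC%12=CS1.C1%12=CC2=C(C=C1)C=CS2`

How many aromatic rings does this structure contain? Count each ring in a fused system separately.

5

The SMILES encodes a five-membered ring with a sulfur at position 1 and a nitrogen at position 3 (in a C=N bond), with two double bonds; an eight-membered carbon ring with one C=C double bond; a five-membered ring with a sulfur at position 1 and a nitrogen at position 3 (in a C=N bond), with two double bonds; a five-membered ring of four carbons and one sulfur, with two C=C double bonds; a six-membered carbon ring with three alternating C=C double bonds, fused to a five-membered ring containing one sulfur and two C=C double bonds.
The 5-membered ring with one sulfur and one =N– is fully conjugated (every ring atom contributes a p orbital); 2 ring double bonds (4 π electrons) plus a heteroatom lone pair (2) give 6 π electrons. That satisfies 4n+2 with n=1, so it is aromatic (thiazole).
The 8-membered ring has six sp³ carbons, so it is not fully conjugated — not aromatic (cyclooctene).
The second 5-membered ring with one sulfur and one =N– has a continuous p-orbital overlap around the ring; 2 ring double bonds (4 π electrons) plus a heteroatom lone pair (2) give 6 π electrons. 6 = 4(1)+2, so it is aromatic (thiazole).
The 5-membered ring with one sulfur is planar and fully conjugated; 2 ring double bonds (4 π electrons) plus a heteroatom lone pair (2) give 6 π electrons. That satisfies 4n+2 with n=1, so it is aromatic (thiophene).
The fused 6/5-membered bicyclic (with one sulfur) is a single π system with 9 sp² atoms and 10 π electrons from ring double bonds plus a heteroatom lone pair. 10 = 4(2)+2, so the system is aromatic and both rings count as aromatic (benzothiophene).
5 of the 6 rings are aromatic. Total: 5.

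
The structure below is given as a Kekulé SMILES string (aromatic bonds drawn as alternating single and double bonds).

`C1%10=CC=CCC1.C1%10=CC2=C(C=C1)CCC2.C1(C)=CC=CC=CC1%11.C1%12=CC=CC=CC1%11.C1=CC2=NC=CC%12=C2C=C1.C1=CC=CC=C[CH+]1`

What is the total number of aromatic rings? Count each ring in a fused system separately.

4

The SMILES encodes a six-membered carbon ring with two conjugated C=C double bonds and two sp³ carbons; a six-membered carbon ring with three alternating C=C double bonds, fused to a saturated five-membered carbon ring; a seven-membered carbon ring with three C=C double bonds and one sp³ carbon; a seven-membered carbon ring with three C=C double bonds and one sp³ carbon; two fused six-membered rings, each with three alternating double bonds; one ring is all carbon and the other has one ring nitrogen; a seven-membered all-carbon ring bearing a positive charge on one carbon, with three C=C double bonds.
The 6-membered ring has two sp³ carbons, so it is not fully conjugated — not aromatic (1,3-cyclohexadiene).
The second 6-membered ring is fully conjugated (every ring atom contributes a p orbital); 3 ring double bonds give 6 π electrons. 6 = 4(1)+2, so it is aromatic (benzene ring).
The 5-membered ring has three sp³ carbons, so it is not fully conjugated — not aromatic (cyclopentane ring).
The 7-membered ring has one sp³ carbon, so it is not fully conjugated — not aromatic (cycloheptatriene).
The second 7-membered ring has one sp³ carbon, so it is not fully conjugated — not aromatic (cycloheptatriene).
The fused 6/6-membered bicyclic (with one nitrogen) is a single π system with 10 sp² atoms and 10 π electrons from ring double bonds. 10 = 4(2)+2, so the system is aromatic and both rings count as aromatic (quinoline).
The third 7-membered ring is planar and fully conjugated; 3 ring double bonds (6 π electrons) plus the carbocation's empty p orbital (0, but keeps the ring conjugated) give 6 π electrons. That satisfies 4n+2 with n=1, so it is aromatic (tropylium cation).
4 of the 8 rings are aromatic. Total: 4.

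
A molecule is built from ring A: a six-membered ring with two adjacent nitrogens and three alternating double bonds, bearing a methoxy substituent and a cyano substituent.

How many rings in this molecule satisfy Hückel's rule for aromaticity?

1

Ring A is fully conjugated (every ring atom contributes a p orbital); 3 ring double bonds give 6 π electrons. 6 = 4(1)+2, so ring A is aromatic (pyridazine).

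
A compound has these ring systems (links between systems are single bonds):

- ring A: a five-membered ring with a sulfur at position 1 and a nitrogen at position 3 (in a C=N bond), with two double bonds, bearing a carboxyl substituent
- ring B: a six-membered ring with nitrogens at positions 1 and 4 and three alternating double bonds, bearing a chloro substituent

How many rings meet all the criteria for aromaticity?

Ring A is fully conjugated (every ring atom contributes a p orbital); 2 ring double bonds (4 π electrons) plus a heteroatom lone pair (2) give 6 π electrons. 6 = 4(1)+2, so ring A is aromatic (thiazole).
Ring B is fully conjugated (every ring atom contributes a p orbital); 3 ring double bonds give 6 π electrons. Since 6 = 4n+2 (n=1), ring B is aromatic (pyrazine).
Aromatic: A, B. Total: 2.

2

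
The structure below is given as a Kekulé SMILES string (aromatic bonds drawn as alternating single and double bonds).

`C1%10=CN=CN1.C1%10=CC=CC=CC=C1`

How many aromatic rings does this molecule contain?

The SMILES encodes a five-membered ring with nitrogens at positions 1 and 3 (one bearing H, one in a C=N bond) and two double bonds; an eight-membered carbon ring with four alternating C=C double bonds.
The 5-membered ring with two nitrogens (one N–H, one =N–) is planar and fully conjugated; 2 ring double bonds (4 π electrons) plus a heteroatom lone pair (2) give 6 π electrons. Since 6 = 4n+2 (n=1), it is aromatic (imidazole).
The 8-membered ring has only sp² ring atoms; a planar conformation would have a fully conjugated π system of 8 electrons. But 8 = 4(2), which is 4n not 4n+2, so it is not aromatic (cyclooctatetraene) — cyclooctatetraene distorts into a non-planar tub to avoid antiaromaticity.
1 of the 2 rings is aromatic. Total: 1.

1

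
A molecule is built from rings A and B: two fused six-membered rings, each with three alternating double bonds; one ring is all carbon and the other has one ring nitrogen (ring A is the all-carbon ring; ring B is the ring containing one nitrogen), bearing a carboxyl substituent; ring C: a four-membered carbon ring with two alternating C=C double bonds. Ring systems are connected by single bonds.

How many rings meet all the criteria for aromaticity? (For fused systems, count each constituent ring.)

2

Rings A and B form a fused bicyclic system (with one nitrogen) with 10 sp² atoms and 10 π electrons from ring double bonds. 10 = 4(2)+2, so the system is aromatic and both rings count as aromatic (quinoline).
Ring C has only sp² ring atoms; a planar conformation would have a fully conjugated π system of 4 electrons. But 4 = 4(1), which is 4n not 4n+2, so ring C is not aromatic (cyclobutadiene) — cyclobutadiene is antiaromatic and distorts to a rectangle.
Aromatic: A, B. Total: 2.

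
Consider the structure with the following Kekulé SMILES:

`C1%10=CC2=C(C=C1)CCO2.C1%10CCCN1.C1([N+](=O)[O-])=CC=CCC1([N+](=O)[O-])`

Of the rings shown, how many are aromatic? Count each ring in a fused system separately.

The SMILES encodes a six-membered carbon ring with three alternating C=C double bonds, fused to a five-membered ring containing one oxygen and two sp³ carbons; a five-membered saturated ring of four carbons and one N–H nitrogen; a six-membered carbon ring with two conjugated C=C double bonds and two sp³ carbons.
The 6-membered ring is planar and fully conjugated; 3 ring double bonds give 6 π electrons. 6 = 4(1)+2, so it is aromatic (benzene ring).
The 5-membered ring with one oxygen has two sp³ carbons, so it is not fully conjugated — not aromatic (oxolane ring).
The 5-membered ring with one N–H has only sp³ atoms, so it is not fully conjugated — not aromatic (pyrrolidine).
The second 6-membered ring has two sp³ carbons, so it is not fully conjugated — not aromatic (1,3-cyclohexadiene).
1 of the 4 rings is aromatic. Total: 1.

1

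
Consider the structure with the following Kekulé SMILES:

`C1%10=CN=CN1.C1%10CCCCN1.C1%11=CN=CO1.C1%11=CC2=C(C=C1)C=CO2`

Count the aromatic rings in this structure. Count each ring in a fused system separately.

The SMILES encodes a five-membered ring with nitrogens at positions 1 and 3 (one bearing H, one in a C=N bond) and two double bonds; a six-membered saturated ring of five carbons and one N–H nitrogen; a five-membered ring with an oxygen at position 1 and a nitrogen at position 3 (in a C=N bond), with two double bonds; a six-membered carbon ring with three alternating C=C double bonds, fused to a five-membered ring containing one oxygen and two C=C double bonds.
The 5-membered ring with two nitrogens (one N–H, one =N–) has a continuous p-orbital overlap around the ring; 2 ring double bonds (4 π electrons) plus a heteroatom lone pair (2) give 6 π electrons. 6 = 4(1)+2, so it is aromatic (imidazole).
The 6-membered ring with one N–H has only sp³ atoms, so it is not fully conjugated — not aromatic (piperidine).
The 5-membered ring with one oxygen and one =N– is planar and fully conjugated; 2 ring double bonds (4 π electrons) plus a heteroatom lone pair (2) give 6 π electrons. Since 6 = 4n+2 (n=1), it is aromatic (oxazole).
The fused 6/5-membered bicyclic (with one oxygen) is a single π system with 9 sp² atoms and 10 π electrons from ring double bonds plus a heteroatom lone pair. 10 = 4(2)+2, so the system is aromatic and both rings count as aromatic (benzofuran).
4 of the 5 rings are aromatic. Total: 4.

4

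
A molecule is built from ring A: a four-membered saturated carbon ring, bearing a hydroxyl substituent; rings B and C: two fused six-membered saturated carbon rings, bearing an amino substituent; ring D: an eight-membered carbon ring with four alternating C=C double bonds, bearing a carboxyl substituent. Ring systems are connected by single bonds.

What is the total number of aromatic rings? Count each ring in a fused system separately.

Ring A has only sp³ atoms, so it is not fully conjugated — not aromatic (cyclobutane).
Ring B has only sp³ atoms, so it is not fully conjugated — not aromatic (cyclohexane ring).
Ring C has only sp³ atoms, so it is not fully conjugated — not aromatic (cyclohexane ring).
Ring D has only sp² ring atoms; a planar conformation would have a fully conjugated π system of 8 electrons. But 8 = 4(2), which is 4n not 4n+2, so ring D is not aromatic (cyclooctatetraene) — cyclooctatetraene distorts into a non-planar tub to avoid antiaromaticity.
No ring is aromatic. Total: 0.

0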